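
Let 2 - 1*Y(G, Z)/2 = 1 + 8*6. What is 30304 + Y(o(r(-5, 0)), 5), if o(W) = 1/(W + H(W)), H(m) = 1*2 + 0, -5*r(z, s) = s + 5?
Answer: 30210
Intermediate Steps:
r(z, s) = -1 - s/5 (r(z, s) = -(s + 5)/5 = -(5 + s)/5 = -1 - s/5)
H(m) = 2 (H(m) = 2 + 0 = 2)
o(W) = 1/(2 + W) (o(W) = 1/(W + 2) = 1/(2 + W))
Y(G, Z) = -94 (Y(G, Z) = 4 - 2*(1 + 8*6) = 4 - 2*(1 + 48) = 4 - 2*49 = 4 - 98 = -94)
30304 + Y(o(r(-5, 0)), 5) = 30304 - 94 = 30210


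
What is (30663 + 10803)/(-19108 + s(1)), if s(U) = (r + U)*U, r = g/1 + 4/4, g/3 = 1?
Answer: -41466/19103 ≈ -2.1707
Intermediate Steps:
g = 3 (g = 3*1 = 3)
r = 4 (r = 3/1 + 4/4 = 3*1 + 4*(1/4) = 3 + 1 = 4)
s(U) = U*(4 + U) (s(U) = (4 + U)*U = U*(4 + U))
(30663 + 10803)/(-19108 + s(1)) = (30663 + 10803)/(-19108 + 1*(4 + 1)) = 41466/(-19108 + 1*5) = 41466/(-19108 + 5) = 41466/(-19103) = 41466*(-1/19103) = -41466/19103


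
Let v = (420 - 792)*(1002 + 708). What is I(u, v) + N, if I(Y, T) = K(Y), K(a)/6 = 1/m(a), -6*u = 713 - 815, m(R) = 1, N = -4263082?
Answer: -4263076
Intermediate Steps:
v = -636120 (v = -372*1710 = -636120)
u = 17 (u = -(713 - 815)/6 = -1/6*(-102) = 17)
K(a) = 6 (K(a) = 6/1 = 6*1 = 6)
I(Y, T) = 6
I(u, v) + N = 6 - 4263082 = -4263076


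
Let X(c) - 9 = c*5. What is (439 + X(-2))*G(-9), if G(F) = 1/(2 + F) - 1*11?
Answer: -34164/7 ≈ -4880.6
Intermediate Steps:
G(F) = -11 + 1/(2 + F) (G(F) = 1/(2 + F) - 11 = -11 + 1/(2 + F))
X(c) = 9 + 5*c (X(c) = 9 + c*5 = 9 + 5*c)
(439 + X(-2))*G(-9) = (439 + (9 + 5*(-2)))*((-21 - 11*(-9))/(2 - 9)) = (439 + (9 - 10))*((-21 + 99)/(-7)) = (439 - 1)*(-1/7*78) = 438*(-78/7) = -34164/7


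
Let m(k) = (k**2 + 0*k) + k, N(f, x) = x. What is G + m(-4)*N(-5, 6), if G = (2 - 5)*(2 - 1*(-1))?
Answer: 63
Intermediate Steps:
G = -9 (G = -3*(2 + 1) = -3*3 = -9)
m(k) = k + k**2 (m(k) = (k**2 + 0) + k = k**2 + k = k + k**2)
G + m(-4)*N(-5, 6) = -9 - 4*(1 - 4)*6 = -9 - 4*(-3)*6 = -9 + 12*6 = -9 + 72 = 63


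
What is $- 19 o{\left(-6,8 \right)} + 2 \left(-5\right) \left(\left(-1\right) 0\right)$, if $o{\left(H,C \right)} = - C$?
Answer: $152$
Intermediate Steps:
$- 19 o{\left(-6,8 \right)} + 2 \left(-5\right) \left(\left(-1\right) 0\right) = - 19 \left(\left(-1\right) 8\right) + 2 \left(-5\right) \left(\left(-1\right) 0\right) = \left(-19\right) \left(-8\right) - 0 = 152 + 0 = 152$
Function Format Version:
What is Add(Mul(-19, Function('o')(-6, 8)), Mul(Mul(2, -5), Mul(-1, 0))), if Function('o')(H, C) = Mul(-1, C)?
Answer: 152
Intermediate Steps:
Add(Mul(-19, Function('o')(-6, 8)), Mul(Mul(2, -5), Mul(-1, 0))) = Add(Mul(-19, Mul(-1, 8)), Mul(Mul(2, -5), Mul(-1, 0))) = Add(Mul(-19, -8), Mul(-10, 0)) = Add(152, 0) = 152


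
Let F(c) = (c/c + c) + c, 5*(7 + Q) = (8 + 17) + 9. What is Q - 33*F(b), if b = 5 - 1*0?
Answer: -1816/5 ≈ -363.20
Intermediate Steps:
b = 5 (b = 5 + 0 = 5)
Q = -1/5 (Q = -7 + ((8 + 17) + 9)/5 = -7 + (25 + 9)/5 = -7 + (1/5)*34 = -7 + 34/5 = -1/5 ≈ -0.20000)
F(c) = 1 + 2*c (F(c) = (1 + c) + c = 1 + 2*c)
Q - 33*F(b) = -1/5 - 33*(1 + 2*5) = -1/5 - 33*(1 + 10) = -1/5 - 33*11 = -1/5 - 363 = -1816/5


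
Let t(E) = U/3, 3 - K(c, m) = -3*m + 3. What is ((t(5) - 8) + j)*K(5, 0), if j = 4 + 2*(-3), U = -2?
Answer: 0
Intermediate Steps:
K(c, m) = 3*m (K(c, m) = 3 - (-3*m + 3) = 3 - (3 - 3*m) = 3 + (-3 + 3*m) = 3*m)
t(E) = -⅔ (t(E) = -2/3 = -2*⅓ = -⅔)
j = -2 (j = 4 - 6 = -2)
((t(5) - 8) + j)*K(5, 0) = ((-⅔ - 8) - 2)*(3*0) = (-26/3 - 2)*0 = -32/3*0 = 0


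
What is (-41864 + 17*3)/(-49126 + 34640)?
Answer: 41813/14486 ≈ 2.8864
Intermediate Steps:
(-41864 + 17*3)/(-49126 + 34640) = (-41864 + 51)/(-14486) = -41813*(-1/14486) = 41813/14486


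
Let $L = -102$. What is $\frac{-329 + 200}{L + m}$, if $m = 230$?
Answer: $- \frac{129}{128} \approx -1.0078$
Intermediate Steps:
$\frac{-329 + 200}{L + m} = \frac{-329 + 200}{-102 + 230} = - \frac{129}{128}$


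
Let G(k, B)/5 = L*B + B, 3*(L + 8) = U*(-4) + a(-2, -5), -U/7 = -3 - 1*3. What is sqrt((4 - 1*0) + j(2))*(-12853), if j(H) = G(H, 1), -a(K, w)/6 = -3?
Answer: -12853*I*sqrt(281) ≈ -2.1546e+5*I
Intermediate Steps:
a(K, w) = 18 (a(K, w) = -6*(-3) = 18)
U = 42 (U = -7*(-3 - 1*3) = -7*(-3 - 3) = -7*(-6) = 42)
L = -58 (L = -8 + (42*(-4) + 18)/3 = -8 + (-168 + 18)/3 = -8 + (1/3)*(-150) = -8 - 50 = -58)
G(k, B) = -285*B (G(k, B) = 5*(-58*B + B) = 5*(-57*B) = -285*B)
j(H) = -285 (j(H) = -285*1 = -285)
sqrt((4 - 1*0) + j(2))*(-12853) = sqrt((4 - 1*0) - 285)*(-12853) = sqrt((4 + 0) - 285)*(-12853) = sqrt(4 - 285)*(-12853) = sqrt(-281)*(-12853) = (I*sqrt(281))*(-12853) = -12853*I*sqrt(281)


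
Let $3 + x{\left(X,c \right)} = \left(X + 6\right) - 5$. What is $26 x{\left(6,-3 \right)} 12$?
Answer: $1248$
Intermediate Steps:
$x{\left(X,c \right)} = -2 + X$ ($x{\left(X,c \right)} = -3 + \left(\left(X + 6\right) - 5\right) = -3 + \left(\left(6 + X\right) - 5\right) = -3 + \left(1 + X\right) = -2 + X$)
$26 x{\left(6,-3 \right)} 12 = 26 \left(-2 + 6\right) 12 = 26 \cdot 4 \cdot 12 = 104 \cdot 12 = 1248$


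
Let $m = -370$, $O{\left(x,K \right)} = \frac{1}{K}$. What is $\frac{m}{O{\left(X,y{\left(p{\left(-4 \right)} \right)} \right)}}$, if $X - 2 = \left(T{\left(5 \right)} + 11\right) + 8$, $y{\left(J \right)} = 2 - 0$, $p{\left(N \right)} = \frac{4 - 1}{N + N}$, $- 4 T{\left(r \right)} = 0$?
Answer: $-740$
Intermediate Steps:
$T{\left(r \right)} = 0$ ($T{\left(r \right)} = \left(- \frac{1}{4}\right) 0 = 0$)
$p{\left(N \right)} = \frac{3}{2 N}$
$y{\left(J \right)} = 2$ ($y{\left(J \right)} = 2 + 0 = 2$)
$X = 21$ ($X = 2 + \left(\left(0 + 11\right) + 8\right) = 2 + \left(11 + 8\right) = 2 + 19 = 21$)
$\frac{m}{O{\left(X,y{\left(p{\left(-4 \right)} \right)} \right)}} = - \frac{370}{\frac{1}{2}} = - 370 \frac{1}{\frac{1}{2}} = \left(-370\right) 2 = -740$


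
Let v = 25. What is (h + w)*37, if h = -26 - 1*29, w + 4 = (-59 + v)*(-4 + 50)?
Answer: -60051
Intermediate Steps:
w = -1568 (w = -4 + (-59 + 25)*(-4 + 50) = -4 - 34*46 = -4 - 1564 = -1568)
h = -55 (h = -26 - 29 = -55)
(h + w)*37 = (-55 - 1568)*37 = -1623*37 = -60051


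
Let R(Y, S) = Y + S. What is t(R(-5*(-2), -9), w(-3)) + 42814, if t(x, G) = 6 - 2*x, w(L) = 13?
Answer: 42818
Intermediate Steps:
R(Y, S) = S + Y
t(R(-5*(-2), -9), w(-3)) + 42814 = (6 - 2*(-9 - 5*(-2))) + 42814 = (6 - 2*(-9 + 10)) + 42814 = (6 - 2*1) + 42814 = (6 - 2) + 42814 = 4 + 42814 = 42818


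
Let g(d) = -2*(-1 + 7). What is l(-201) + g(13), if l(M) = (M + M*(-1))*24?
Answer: -12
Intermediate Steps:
g(d) = -12 (g(d) = -2*6 = -12)
l(M) = 0 (l(M) = (M - M)*24 = 0*24 = 0)
l(-201) + g(13) = 0 - 12 = -12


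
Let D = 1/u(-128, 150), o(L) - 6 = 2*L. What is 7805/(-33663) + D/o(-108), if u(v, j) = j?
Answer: -1672729/7213500 ≈ -0.23189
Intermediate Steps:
o(L) = 6 + 2*L
D = 1/150 ≈ 0.0066667
7805/(-33663) + D/o(-108) = 7805/(-33663) + 1/(150*(6 + 2*(-108))) = 7805*(-1/33663) + 1/(150*(6 - 216)) = -1115/4809 + (1/150)/(-210) = -1115/4809 + (1/150)*(-1/210) = -1115/4809 - 1/31500 = -1672729/7213500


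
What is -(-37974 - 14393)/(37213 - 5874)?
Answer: 7481/4477 ≈ 1.6710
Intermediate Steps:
-(-37974 - 14393)/(37213 - 5874) = -(-52367)/31339 = -1*(-7481/4477) = 7481/4477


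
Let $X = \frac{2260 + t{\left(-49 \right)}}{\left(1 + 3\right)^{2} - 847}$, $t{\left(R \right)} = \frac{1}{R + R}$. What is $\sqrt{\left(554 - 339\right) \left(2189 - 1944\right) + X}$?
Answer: $\frac{\sqrt{7129190834202}}{11634} \approx 229.5$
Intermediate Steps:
$t{\left(R \right)} = \frac{1}{2 R}$
$X = - \frac{221479}{81438}$ ($X = \frac{2260 + \frac{1}{2 \left(-49\right)}}{\left(1 + 3\right)^{2} - 847} = \frac{2260 + \frac{1}{2} \left(- \frac{1}{49}\right)}{4^{2} - 847} = \frac{2260 - \frac{1}{98}}{16 - 847} = \frac{221479}{98 \left(-831\right)} = \frac{221479}{98} \left(- \frac{1}{831}\right) = - \frac{221479}{81438} \approx -2.7196$)
$\sqrt{\left(554 - 339\right) \left(2189 - 1944\right) + X} = \sqrt{\left(554 - 339\right) \left(2189 - 1944\right) - \frac{221479}{81438}} = \sqrt{215 \cdot 245 - \frac{221479}{81438}} = \sqrt{52675 - \frac{221479}{81438}} = \sqrt{\frac{4289525171}{81438}} = \frac{\sqrt{7129190834202}}{11634}$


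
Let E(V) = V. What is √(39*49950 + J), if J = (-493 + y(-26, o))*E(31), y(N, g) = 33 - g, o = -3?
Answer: 7*√39467 ≈ 1390.6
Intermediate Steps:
J = -14167 (J = (-493 + (33 - 1*(-3)))*31 = (-493 + (33 + 3))*31 = (-493 + 36)*31 = -457*31 = -14167)
√(39*49950 + J) = √(39*49950 - 14167) = √(1948050 - 14167) = √1933883 = 7*√39467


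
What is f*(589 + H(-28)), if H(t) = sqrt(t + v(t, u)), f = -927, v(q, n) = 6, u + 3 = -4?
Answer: -546003 - 927*I*sqrt(22) ≈ -5.46e+5 - 4348.0*I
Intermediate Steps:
u = -7 (u = -3 - 4 = -7)
H(t) = sqrt(6 + t) (H(t) = sqrt(t + 6) = sqrt(6 + t))
f*(589 + H(-28)) = -927*(589 + sqrt(6 - 28)) = -927*(589 + sqrt(-22)) = -927*(589 + I*sqrt(22)) = -546003 - 927*I*sqrt(22)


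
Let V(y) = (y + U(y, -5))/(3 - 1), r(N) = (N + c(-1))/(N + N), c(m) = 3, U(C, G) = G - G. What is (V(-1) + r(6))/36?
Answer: 1/144 ≈ 0.0069444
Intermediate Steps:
U(C, G) = 0
r(N) = (3 + N)/(2*N) (r(N) = (N + 3)/(N + N) = (3 + N)/((2*N)) = (3 + N)*(1/(2*N)) = (3 + N)/(2*N))
V(y) = y/2 (V(y) = (y + 0)/(3 - 1) = y/2)
(V(-1) + r(6))/36 = ((½)*(-1) + (½)*(3 + 6)/6)/36 = (-½ + (½)*(⅙)*9)/36 = (-½ + ¾)/36 = (1/36)*(¼) = 1/144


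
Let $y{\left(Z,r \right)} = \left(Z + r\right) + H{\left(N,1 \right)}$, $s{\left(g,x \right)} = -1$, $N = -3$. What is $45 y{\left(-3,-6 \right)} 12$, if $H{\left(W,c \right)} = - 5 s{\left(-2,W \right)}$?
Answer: $-2160$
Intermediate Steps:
$H{\left(W,c \right)} = 5$ ($H{\left(W,c \right)} = \left(-5\right) \left(-1\right) = 5$)
$y{\left(Z,r \right)} = 5 + Z + r$ ($y{\left(Z,r \right)} = \left(Z + r\right) + 5 = 5 + Z + r$)
$45 y{\left(-3,-6 \right)} 12 = 45 \left(5 - 3 - 6\right) 12 = 45 \left(-4\right) 12 = \left(-180\right) 12 = -2160$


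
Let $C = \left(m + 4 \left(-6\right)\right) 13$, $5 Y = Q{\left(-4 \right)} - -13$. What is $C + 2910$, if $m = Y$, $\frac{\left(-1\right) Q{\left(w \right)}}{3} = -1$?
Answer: $\frac{13198}{5} \approx 2639.6$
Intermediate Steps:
$Q{\left(w \right)} = 3$ ($Q{\left(w \right)} = \left(-3\right) \left(-1\right) = 3$)
$Y = \frac{16}{5}$ ($Y = \frac{3 - -13}{5} = \frac{3 + 13}{5} = \frac{1}{5} \cdot 16 = \frac{16}{5} \approx 3.2$)
$m = \frac{16}{5} \approx 3.2$
$C = - \frac{1352}{5}$ ($C = \left(\frac{16}{5} + 4 \left(-6\right)\right) 13 = \left(\frac{16}{5} - 24\right) 13 = \left(- \frac{104}{5}\right) 13 = - \frac{1352}{5} \approx -270.4$)
$C + 2910 = - \frac{1352}{5} + 2910 = \frac{13198}{5}$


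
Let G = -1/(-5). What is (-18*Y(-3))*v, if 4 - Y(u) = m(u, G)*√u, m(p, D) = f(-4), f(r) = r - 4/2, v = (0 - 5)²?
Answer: -1800 - 2700*I*√3 ≈ -1800.0 - 4676.5*I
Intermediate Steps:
G = ⅕ (G = -1*(-⅕) = ⅕ ≈ 0.20000)
v = 25 (v = (-5)² = 25)
f(r) = -2 + r (f(r) = r - 4*½ = r - 2 = -2 + r)
m(p, D) = -6 (m(p, D) = -2 - 4 = -6)
Y(u) = 4 + 6*√u (Y(u) = 4 - (-6)*√u = 4 + 6*√u)
(-18*Y(-3))*v = -18*(4 + 6*√(-3))*25 = -18*(4 + 6*(I*√3))*25 = -18*(4 + 6*I*√3)*25 = (-72 - 108*I*√3)*25 = -1800 - 2700*I*√3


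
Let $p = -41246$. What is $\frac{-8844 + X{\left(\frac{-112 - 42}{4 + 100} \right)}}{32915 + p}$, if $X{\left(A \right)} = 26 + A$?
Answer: $\frac{152871}{144404} \approx 1.0586$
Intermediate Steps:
$\frac{-8844 + X{\left(\frac{-112 - 42}{4 + 100} \right)}}{32915 + p} = \frac{-8844 + \left(26 + \frac{-112 - 42}{4 + 100}\right)}{32915 - 41246} = \frac{-8844 + \left(26 - \frac{154}{104}\right)}{-8331} = \left(-8844 + \left(26 - \frac{77}{52}\right)\right) \left(- \frac{1}{8331}\right) = \left(-8844 + \frac{1275}{52}\right) \left(- \frac{1}{8331}\right) = \left(- \frac{458613}{52}\right) \left(- \frac{1}{8331}\right) = \frac{152871}{144404}$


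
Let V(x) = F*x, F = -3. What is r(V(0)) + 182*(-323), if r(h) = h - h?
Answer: -58786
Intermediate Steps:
V(x) = -3*x
r(h) = 0
r(V(0)) + 182*(-323) = 0 + 182*(-323) = 0 - 58786 = -58786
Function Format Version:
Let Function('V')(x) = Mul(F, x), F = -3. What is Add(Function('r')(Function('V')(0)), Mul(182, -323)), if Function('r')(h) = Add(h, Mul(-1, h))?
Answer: -58786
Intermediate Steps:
Function('V')(x) = Mul(-3, x)
Function('r')(h) = 0
Add(Function('r')(Function('V')(0)), Mul(182, -323)) = Add(0, Mul(182, -323)) = Add(0, -58786) = -58786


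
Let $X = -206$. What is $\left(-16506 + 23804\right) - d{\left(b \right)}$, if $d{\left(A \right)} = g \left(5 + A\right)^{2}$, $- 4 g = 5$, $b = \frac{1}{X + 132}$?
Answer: $\frac{160536197}{21904} \approx 7329.1$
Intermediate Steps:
$b = - \frac{1}{74}$ ($b = \frac{1}{-206 + 132} = \frac{1}{-74} = - \frac{1}{74} \approx -0.013514$)
$g = - \frac{5}{4}$ ($g = \left(- \frac{1}{4}\right) 5 = - \frac{5}{4} \approx -1.25$)
$d{\left(A \right)} = - \frac{5 \left(5 + A\right)^{2}}{4}$
$\left(-16506 + 23804\right) - d{\left(b \right)} = \left(-16506 + 23804\right) - - \frac{5 \left(5 - \frac{1}{74}\right)^{2}}{4} = 7298 - - \frac{5 \left(\frac{369}{74}\right)^{2}}{4} = 7298 - \left(- \frac{5}{4}\right) \frac{136161}{5476} = 7298 - - \frac{680805}{21904} = 7298 + \frac{680805}{21904} = \frac{160536197}{21904}$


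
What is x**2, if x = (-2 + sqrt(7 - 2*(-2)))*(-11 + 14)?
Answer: 135 - 36*sqrt(11) ≈ 15.602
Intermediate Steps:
x = -6 + 3*sqrt(11) (x = (-2 + sqrt(7 + 4))*3 = (-2 + sqrt(11))*3 = -6 + 3*sqrt(11) ≈ 3.9499)
x**2 = (-6 + 3*sqrt(11))**2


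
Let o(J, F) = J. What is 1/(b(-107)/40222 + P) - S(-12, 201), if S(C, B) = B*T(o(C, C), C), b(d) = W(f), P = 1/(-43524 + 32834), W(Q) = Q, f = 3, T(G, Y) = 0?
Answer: -107493295/2038 ≈ -52745.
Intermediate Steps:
P = -1/10690 (P = 1/(-10690) = -1/10690 ≈ -9.3545e-5)
b(d) = 3
S(C, B) = 0 (S(C, B) = B*0 = 0)
1/(b(-107)/40222 + P) - S(-12, 201) = 1/(3/40222 - 1/10690) - 1*0 = 1/(3*(1/40222) - 1/10690) + 0 = 1/(3/40222 - 1/10690) + 0 = 1/(-2038/107493295) + 0 = -107493295/2038 + 0 = -107493295/2038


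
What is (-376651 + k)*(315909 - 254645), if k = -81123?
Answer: -28045066336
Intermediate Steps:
(-376651 + k)*(315909 - 254645) = (-376651 - 81123)*(315909 - 254645) = -457774*61264 = -28045066336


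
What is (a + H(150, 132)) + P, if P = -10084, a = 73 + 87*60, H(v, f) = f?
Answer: -4659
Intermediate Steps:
a = 5293 (a = 73 + 5220 = 5293)
(a + H(150, 132)) + P = (5293 + 132) - 10084 = 5425 - 10084 = -4659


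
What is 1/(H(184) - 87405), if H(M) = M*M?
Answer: -1/53549 ≈ -1.8674e-5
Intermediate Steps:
H(M) = M²
1/(H(184) - 87405) = 1/(184² - 87405) = 1/(33856 - 87405) = 1/(-53549) = -1/53549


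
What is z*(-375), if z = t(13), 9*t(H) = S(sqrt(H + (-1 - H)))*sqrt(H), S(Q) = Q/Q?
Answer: -125*sqrt(13)/3 ≈ -150.23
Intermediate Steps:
S(Q) = 1
t(H) = sqrt(H)/9 (t(H) = (1*sqrt(H))/9 = sqrt(H)/9)
z = sqrt(13)/9 ≈ 0.40062
z*(-375) = (sqrt(13)/9)*(-375) = -125*sqrt(13)/3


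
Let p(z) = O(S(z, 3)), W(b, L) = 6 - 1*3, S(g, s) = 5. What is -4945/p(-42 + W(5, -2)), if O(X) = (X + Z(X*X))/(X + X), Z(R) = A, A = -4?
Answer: -49450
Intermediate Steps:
Z(R) = -4
W(b, L) = 3 (W(b, L) = 6 - 3 = 3)
O(X) = (-4 + X)/(2*X) (O(X) = (X - 4)/(X + X) = (-4 + X)/((2*X)) = (-4 + X)*(1/(2*X)) = (-4 + X)/(2*X))
p(z) = ⅒ (p(z) = (½)*(-4 + 5)/5 = (½)*(⅕)*1 = ⅒)
-4945/p(-42 + W(5, -2)) = -4945/⅒ = -4945*10 = -49450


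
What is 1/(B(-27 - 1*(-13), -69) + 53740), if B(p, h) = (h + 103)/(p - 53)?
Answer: 67/3600546 ≈ 1.8608e-5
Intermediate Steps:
B(p, h) = (103 + h)/(-53 + p)
1/(B(-27 - 1*(-13), -69) + 53740) = 1/((103 - 69)/(-53 + (-27 - 1*(-13))) + 53740) = 1/(34/(-53 + (-27 + 13)) + 53740) = 1/(34/(-53 - 14) + 53740) = 1/(34/(-67) + 53740) = 1/(-1/67*34 + 53740) = 1/(-34/67 + 53740) = 1/(3600546/67) = 67/3600546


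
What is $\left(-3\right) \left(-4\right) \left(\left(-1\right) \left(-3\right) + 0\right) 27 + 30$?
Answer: $1002$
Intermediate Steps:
$\left(-3\right) \left(-4\right) \left(\left(-1\right) \left(-3\right) + 0\right) 27 + 30 = 12 \left(3 + 0\right) 27 + 30 = 12 \cdot 3 \cdot 27 + 30 = 36 \cdot 27 + 30 = 972 + 30 = 1002$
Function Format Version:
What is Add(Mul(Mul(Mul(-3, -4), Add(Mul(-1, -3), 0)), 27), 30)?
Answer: 1002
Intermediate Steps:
Add(Mul(Mul(Mul(-3, -4), Add(Mul(-1, -3), 0)), 27), 30) = Add(Mul(Mul(12, Add(3, 0)), 27), 30) = Add(Mul(Mul(12, 3), 27), 30) = Add(Mul(36, 27), 30) = Add(972, 30) = 1002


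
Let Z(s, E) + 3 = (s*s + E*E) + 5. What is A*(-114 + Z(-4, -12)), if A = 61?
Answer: 2928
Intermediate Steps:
Z(s, E) = 2 + E**2 + s**2 (Z(s, E) = -3 + ((s*s + E*E) + 5) = -3 + ((s**2 + E**2) + 5) = -3 + ((E**2 + s**2) + 5) = -3 + (5 + E**2 + s**2) = 2 + E**2 + s**2)
A*(-114 + Z(-4, -12)) = 61*(-114 + (2 + (-12)**2 + (-4)**2)) = 61*(-114 + (2 + 144 + 16)) = 61*(-114 + 162) = 61*48 = 2928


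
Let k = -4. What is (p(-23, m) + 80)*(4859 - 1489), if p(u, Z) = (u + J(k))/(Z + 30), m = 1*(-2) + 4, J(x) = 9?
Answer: 2145005/8 ≈ 2.6813e+5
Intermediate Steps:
m = 2 (m = -2 + 4 = 2)
p(u, Z) = (9 + u)/(30 + Z) (p(u, Z) = (u + 9)/(Z + 30) = (9 + u)/(30 + Z))
(p(-23, m) + 80)*(4859 - 1489) = ((9 - 23)/(30 + 2) + 80)*(4859 - 1489) = (-14/32 + 80)*3370 = ((1/32)*(-14) + 80)*3370 = (-7/16 + 80)*3370 = (1273/16)*3370 = 2145005/8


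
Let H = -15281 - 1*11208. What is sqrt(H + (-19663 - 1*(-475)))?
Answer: I*sqrt(45677) ≈ 213.72*I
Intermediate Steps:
H = -26489 (H = -15281 - 11208 = -26489)
sqrt(H + (-19663 - 1*(-475))) = sqrt(-26489 + (-19663 - 1*(-475))) = sqrt(-26489 + (-19663 + 475)) = sqrt(-26489 - 19188) = sqrt(-45677) = I*sqrt(45677)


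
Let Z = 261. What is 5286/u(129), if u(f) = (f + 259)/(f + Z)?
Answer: 515385/97 ≈ 5313.3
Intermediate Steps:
u(f) = (259 + f)/(261 + f) (u(f) = (f + 259)/(f + 261) = (259 + f)/(261 + f))
5286/u(129) = 5286/(((259 + 129)/(261 + 129))) = 5286/((388/390)) = 5286/(((1/390)*388)) = 5286/(194/195) = 5286*(195/194) = 515385/97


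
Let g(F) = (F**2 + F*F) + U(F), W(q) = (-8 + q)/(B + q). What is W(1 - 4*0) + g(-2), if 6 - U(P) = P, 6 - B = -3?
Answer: 153/10 ≈ 15.300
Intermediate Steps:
B = 9 (B = 6 - 1*(-3) = 6 + 3 = 9)
U(P) = 6 - P
W(q) = (-8 + q)/(9 + q)
g(F) = 6 - F + 2*F**2 (g(F) = (F**2 + F*F) + (6 - F) = (F**2 + F**2) + (6 - F) = 2*F**2 + (6 - F) = 6 - F + 2*F**2)
W(1 - 4*0) + g(-2) = (-8 + (1 - 4*0))/(9 + (1 - 4*0)) + (6 - 1*(-2) + 2*(-2)**2) = (-8 + (1 + 0))/(9 + (1 + 0)) + (6 + 2 + 2*4) = (-8 + 1)/(9 + 1) + (6 + 2 + 8) = -7/10 + 16 = 153/10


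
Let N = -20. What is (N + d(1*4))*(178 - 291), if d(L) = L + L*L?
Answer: 0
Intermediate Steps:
d(L) = L + L²
(N + d(1*4))*(178 - 291) = (-20 + (1*4)*(1 + 1*4))*(178 - 291) = (-20 + 4*(1 + 4))*(-113) = (-20 + 4*5)*(-113) = (-20 + 20)*(-113) = 0*(-113) = 0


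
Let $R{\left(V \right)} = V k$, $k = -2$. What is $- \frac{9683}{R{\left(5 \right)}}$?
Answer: $\frac{9683}{10} \approx 968.3$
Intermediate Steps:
$R{\left(V \right)} = - 2 V$ ($R{\left(V \right)} = V \left(-2\right) = - 2 V$)
$- \frac{9683}{R{\left(5 \right)}} = - \frac{9683}{\left(-2\right) 5} = - \frac{9683}{-10} = \left(-9683\right) \left(- \frac{1}{10}\right) = \frac{9683}{10}$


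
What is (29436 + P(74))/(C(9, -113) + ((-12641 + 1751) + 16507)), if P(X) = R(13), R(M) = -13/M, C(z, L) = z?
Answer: 1015/194 ≈ 5.2320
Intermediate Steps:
P(X) = -1 (P(X) = -13/13 = -13*1/13 = -1)
(29436 + P(74))/(C(9, -113) + ((-12641 + 1751) + 16507)) = (29436 - 1)/(9 + ((-12641 + 1751) + 16507)) = 29435/(9 + (-10890 + 16507)) = 29435/(9 + 5617) = 29435/5626 = 29435*(1/5626) = 1015/194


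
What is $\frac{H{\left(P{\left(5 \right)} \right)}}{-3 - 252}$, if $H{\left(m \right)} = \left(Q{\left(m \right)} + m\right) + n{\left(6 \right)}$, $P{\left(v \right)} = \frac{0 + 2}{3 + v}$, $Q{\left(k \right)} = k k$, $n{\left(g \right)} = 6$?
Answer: $- \frac{101}{4080} \approx -0.024755$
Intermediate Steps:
$Q{\left(k \right)} = k^{2}$
$P{\left(v \right)} = \frac{2}{3 + v}$
$H{\left(m \right)} = 6 + m + m^{2}$ ($H{\left(m \right)} = \left(m^{2} + m\right) + 6 = \left(m + m^{2}\right) + 6 = 6 + m + m^{2}$)
$\frac{H{\left(P{\left(5 \right)} \right)}}{-3 - 252} = \frac{6 + \frac{2}{3 + 5} + \left(\frac{2}{3 + 5}\right)^{2}}{-3 - 252} = \frac{6 + \frac{2}{8} + \left(\frac{2}{8}\right)^{2}}{-3 - 252} = \frac{6 + 2 \cdot \frac{1}{8} + \left(2 \cdot \frac{1}{8}\right)^{2}}{-255} = \left(6 + \frac{1}{4} + \left(\frac{1}{4}\right)^{2}\right) \left(- \frac{1}{255}\right) = \left(6 + \frac{1}{4} + \frac{1}{16}\right) \left(- \frac{1}{255}\right) = \frac{101}{16} \left(- \frac{1}{255}\right) = - \frac{101}{4080}$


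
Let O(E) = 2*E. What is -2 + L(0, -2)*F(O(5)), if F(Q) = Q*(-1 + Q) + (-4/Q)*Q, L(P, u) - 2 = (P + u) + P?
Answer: -2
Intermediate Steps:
L(P, u) = 2 + u + 2*P (L(P, u) = 2 + ((P + u) + P) = 2 + (u + 2*P) = 2 + u + 2*P)
F(Q) = -4 + Q*(-1 + Q) (F(Q) = Q*(-1 + Q) - 4 = -4 + Q*(-1 + Q))
-2 + L(0, -2)*F(O(5)) = -2 + (2 - 2 + 2*0)*(-4 + (2*5)² - 2*5) = -2 + (2 - 2 + 0)*(-4 + 10² - 1*10) = -2 + 0*(-4 + 100 - 10) = -2 + 0*86 = -2 + 0 = -2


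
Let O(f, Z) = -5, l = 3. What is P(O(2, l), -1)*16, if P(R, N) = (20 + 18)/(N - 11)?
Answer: -152/3 ≈ -50.667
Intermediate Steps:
P(R, N) = 38/(-11 + N)
P(O(2, l), -1)*16 = (38/(-11 - 1))*16 = (38/(-12))*16 = (38*(-1/12))*16 = -19/6*16 = -152/3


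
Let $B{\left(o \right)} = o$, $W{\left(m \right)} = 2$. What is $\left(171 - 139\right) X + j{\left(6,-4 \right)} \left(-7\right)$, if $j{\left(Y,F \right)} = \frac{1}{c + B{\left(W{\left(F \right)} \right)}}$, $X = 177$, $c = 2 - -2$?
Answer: $\frac{33977}{6} \approx 5662.8$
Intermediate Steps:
$c = 4$ ($c = 2 + 2 = 4$)
$j{\left(Y,F \right)} = \frac{1}{6}$ ($j{\left(Y,F \right)} = \frac{1}{4 + 2} = \frac{1}{6}$)
$\left(171 - 139\right) X + j{\left(6,-4 \right)} \left(-7\right) = \left(171 - 139\right) 177 + \frac{1}{6} \left(-7\right) = \left(171 - 139\right) 177 - \frac{7}{6} = 32 \cdot 177 - \frac{7}{6} = 5664 - \frac{7}{6} = \frac{33977}{6}$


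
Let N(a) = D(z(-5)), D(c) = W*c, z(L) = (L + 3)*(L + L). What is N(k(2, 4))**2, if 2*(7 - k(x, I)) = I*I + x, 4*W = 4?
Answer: 400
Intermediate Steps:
z(L) = 2*L*(3 + L) (z(L) = (3 + L)*(2*L) = 2*L*(3 + L))
W = 1 (W = (1/4)*4 = 1)
k(x, I) = 7 - x/2 - I**2/2 (k(x, I) = 7 - (I*I + x)/2 = 7 - (I**2 + x)/2 = 7 - (x + I**2)/2 = 7 + (-x/2 - I**2/2) = 7 - x/2 - I**2/2)
D(c) = c (D(c) = 1*c = c)
N(a) = 20 (N(a) = 2*(-5)*(3 - 5) = 2*(-5)*(-2) = 20)
N(k(2, 4))**2 = 20**2 = 400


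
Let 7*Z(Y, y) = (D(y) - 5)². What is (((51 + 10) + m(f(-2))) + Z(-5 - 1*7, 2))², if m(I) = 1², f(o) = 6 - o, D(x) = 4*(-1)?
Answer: 265225/49 ≈ 5412.8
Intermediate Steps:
D(x) = -4
m(I) = 1
Z(Y, y) = 81/7 (Z(Y, y) = (-4 - 5)²/7 = (⅐)*(-9)² = (⅐)*81 = 81/7)
(((51 + 10) + m(f(-2))) + Z(-5 - 1*7, 2))² = (((51 + 10) + 1) + 81/7)² = ((61 + 1) + 81/7)² = (62 + 81/7)² = (515/7)² = 265225/49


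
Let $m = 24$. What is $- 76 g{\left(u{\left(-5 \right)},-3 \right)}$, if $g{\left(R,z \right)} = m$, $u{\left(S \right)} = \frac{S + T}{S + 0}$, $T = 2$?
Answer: $-1824$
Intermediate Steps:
$u{\left(S \right)} = \frac{2 + S}{S}$ ($u{\left(S \right)} = \frac{S + 2}{S + 0} = \frac{2 + S}{S}$)
$g{\left(R,z \right)} = 24$
$- 76 g{\left(u{\left(-5 \right)},-3 \right)} = \left(-76\right) 24 = -1824$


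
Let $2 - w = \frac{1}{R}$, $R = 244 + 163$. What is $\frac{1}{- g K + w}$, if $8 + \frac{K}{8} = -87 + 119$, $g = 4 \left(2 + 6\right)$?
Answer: $- \frac{407}{2499795} \approx -0.00016281$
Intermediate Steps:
$g = 32$ ($g = 4 \cdot 8 = 32$)
$K = 192$ ($K = -64 + 8 \left(-87 + 119\right) = -64 + 8 \cdot 32 = -64 + 256 = 192$)
$R = 407$
$w = \frac{813}{407}$ ($w = 2 - \frac{1}{407} = \frac{813}{407} \approx 1.9975$)
$\frac{1}{- g K + w} = \frac{1}{\left(-1\right) 32 \cdot 192 + \frac{813}{407}} = \frac{1}{\left(-32\right) 192 + \frac{813}{407}} = \frac{1}{-6144 + \frac{813}{407}} = \frac{1}{- \frac{2499795}{407}} = - \frac{407}{2499795}$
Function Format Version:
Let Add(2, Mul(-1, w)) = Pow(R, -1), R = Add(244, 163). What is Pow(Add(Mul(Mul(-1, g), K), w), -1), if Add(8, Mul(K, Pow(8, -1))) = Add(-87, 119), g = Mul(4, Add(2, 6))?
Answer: Rational(-407, 2499795) ≈ -0.00016281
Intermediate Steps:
g = 32 (g = Mul(4, 8) = 32)
K = 192 (K = Add(-64, Mul(8, Add(-87, 119))) = Add(-64, Mul(8, 32)) = Add(-64, 256) = 192)
R = 407
w = Rational(813, 407) (w = Add(2, Mul(-1, Pow(407, -1))) = Add(2, Mul(-1, Rational(1, 407))) = Add(2, Rational(-1, 407)) = Rational(813, 407) ≈ 1.9975)
Pow(Add(Mul(Mul(-1, g), K), w), -1) = Pow(Add(Mul(Mul(-1, 32), 192), Rational(813, 407)), -1) = Pow(Add(Mul(-32, 192), Rational(813, 407)), -1) = Pow(Add(-6144, Rational(813, 407)), -1) = Pow(Rational(-2499795, 407), -1) = Rational(-407, 2499795)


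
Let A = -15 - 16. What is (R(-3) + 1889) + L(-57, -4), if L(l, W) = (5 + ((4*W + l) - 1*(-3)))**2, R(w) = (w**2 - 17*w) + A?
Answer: 6143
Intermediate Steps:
A = -31
R(w) = -31 + w**2 - 17*w (R(w) = (w**2 - 17*w) - 31 = -31 + w**2 - 17*w)
L(l, W) = (8 + l + 4*W)**2 (L(l, W) = (5 + ((l + 4*W) + 3))**2 = (5 + (3 + l + 4*W))**2 = (8 + l + 4*W)**2)
(R(-3) + 1889) + L(-57, -4) = ((-31 + (-3)**2 - 17*(-3)) + 1889) + (8 - 57 + 4*(-4))**2 = ((-31 + 9 + 51) + 1889) + (8 - 57 - 16)**2 = (29 + 1889) + (-65)**2 = 1918 + 4225 = 6143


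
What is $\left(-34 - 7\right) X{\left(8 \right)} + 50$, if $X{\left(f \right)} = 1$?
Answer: $9$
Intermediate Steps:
$\left(-34 - 7\right) X{\left(8 \right)} + 50 = \left(-34 - 7\right) 1 + 50 = \left(-41\right) 1 + 50 = -41 + 50 = 9$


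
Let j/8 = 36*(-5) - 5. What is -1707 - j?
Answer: -227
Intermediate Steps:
j = -1480 (j = 8*(36*(-5) - 5) = 8*(-180 - 5) = 8*(-185) = -1480)
-1707 - j = -1707 - 1*(-1480) = -1707 + 1480 = -227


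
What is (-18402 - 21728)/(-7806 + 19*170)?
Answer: 20065/2288 ≈ 8.7697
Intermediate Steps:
(-18402 - 21728)/(-7806 + 19*170) = -40130/(-7806 + 3230) = -40130/(-4576) = -40130*(-1/4576) = 20065/2288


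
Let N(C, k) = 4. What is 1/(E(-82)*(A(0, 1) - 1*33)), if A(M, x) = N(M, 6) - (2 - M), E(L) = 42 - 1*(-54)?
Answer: -1/2976 ≈ -0.00033602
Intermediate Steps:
E(L) = 96 (E(L) = 42 + 54 = 96)
A(M, x) = 2 + M (A(M, x) = 4 - (2 - M) = 4 + (-2 + M) = 2 + M)
1/(E(-82)*(A(0, 1) - 1*33)) = 1/(96*((2 + 0) - 1*33)) = 1/(96*(2 - 33)) = 1/(96*(-31)) = 1/(-2976) = -1/2976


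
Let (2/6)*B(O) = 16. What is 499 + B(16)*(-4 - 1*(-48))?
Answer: 2611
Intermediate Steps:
B(O) = 48 (B(O) = 3*16 = 48)
499 + B(16)*(-4 - 1*(-48)) = 499 + 48*(-4 - 1*(-48)) = 499 + 48*(-4 + 48) = 499 + 48*44 = 499 + 2112 = 2611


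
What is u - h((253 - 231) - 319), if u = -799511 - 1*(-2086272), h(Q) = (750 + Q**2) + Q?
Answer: 1198099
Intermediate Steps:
h(Q) = 750 + Q + Q**2
u = 1286761 (u = -799511 + 2086272 = 1286761)
u - h((253 - 231) - 319) = 1286761 - (750 + ((253 - 231) - 319) + ((253 - 231) - 319)**2) = 1286761 - (750 + (22 - 319) + (22 - 319)**2) = 1286761 - (750 - 297 + (-297)**2) = 1286761 - (750 - 297 + 88209) = 1286761 - 1*88662 = 1286761 - 88662 = 1198099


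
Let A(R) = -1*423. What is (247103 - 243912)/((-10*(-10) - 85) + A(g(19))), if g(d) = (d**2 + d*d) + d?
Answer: -3191/408 ≈ -7.8211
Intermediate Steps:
g(d) = d + 2*d**2 (g(d) = (d**2 + d**2) + d = 2*d**2 + d = d + 2*d**2)
A(R) = -423
(247103 - 243912)/((-10*(-10) - 85) + A(g(19))) = (247103 - 243912)/((-10*(-10) - 85) - 423) = 3191/((100 - 85) - 423) = 3191/(15 - 423) = 3191/(-408) = 3191*(-1/408) = -3191/408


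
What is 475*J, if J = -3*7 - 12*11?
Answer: -72675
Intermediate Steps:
J = -153 (J = -21 - 132 = -153)
475*J = 475*(-153) = -72675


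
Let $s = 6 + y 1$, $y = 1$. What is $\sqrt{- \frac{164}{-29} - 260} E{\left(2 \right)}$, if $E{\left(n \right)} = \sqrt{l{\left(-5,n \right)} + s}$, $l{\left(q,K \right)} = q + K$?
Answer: $\frac{8 i \sqrt{13369}}{29} \approx 31.896 i$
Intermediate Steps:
$l{\left(q,K \right)} = K + q$
$s = 7$ ($s = 6 + 1 \cdot 1 = 6 + 1 = 7$)
$E{\left(n \right)} = \sqrt{2 + n}$ ($E{\left(n \right)} = \sqrt{\left(n - 5\right) + 7} = \sqrt{\left(-5 + n\right) + 7} = \sqrt{2 + n}$)
$\sqrt{- \frac{164}{-29} - 260} E{\left(2 \right)} = \sqrt{- \frac{164}{-29} - 260} \sqrt{2 + 2} = \sqrt{\left(-164\right) \left(- \frac{1}{29}\right) - 260} \sqrt{4} = \sqrt{\frac{164}{29} - 260} \cdot 2 = \sqrt{- \frac{7376}{29}} \cdot 2 = \frac{4 i \sqrt{13369}}{29} \cdot 2 = \frac{8 i \sqrt{13369}}{29}$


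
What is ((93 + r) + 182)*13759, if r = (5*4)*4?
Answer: 4884445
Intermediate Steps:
r = 80 (r = 20*4 = 80)
((93 + r) + 182)*13759 = ((93 + 80) + 182)*13759 = (173 + 182)*13759 = 355*13759 = 4884445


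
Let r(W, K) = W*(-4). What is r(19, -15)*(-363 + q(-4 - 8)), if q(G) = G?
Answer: 28500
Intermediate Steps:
r(W, K) = -4*W
r(19, -15)*(-363 + q(-4 - 8)) = (-4*19)*(-363 + (-4 - 8)) = -76*(-363 - 12) = -76*(-375) = 28500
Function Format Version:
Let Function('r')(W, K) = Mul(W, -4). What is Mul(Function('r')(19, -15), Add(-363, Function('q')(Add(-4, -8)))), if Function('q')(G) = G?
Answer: 28500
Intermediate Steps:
Function('r')(W, K) = Mul(-4, W)
Mul(Function('r')(19, -15), Add(-363, Function('q')(Add(-4, -8)))) = Mul(Mul(-4, 19), Add(-363, Add(-4, -8))) = Mul(-76, Add(-363, -12)) = Mul(-76, -375) = 28500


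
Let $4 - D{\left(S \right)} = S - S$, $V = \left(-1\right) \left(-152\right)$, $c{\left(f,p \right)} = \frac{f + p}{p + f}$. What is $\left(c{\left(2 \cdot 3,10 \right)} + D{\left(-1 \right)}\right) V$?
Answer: $760$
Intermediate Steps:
$c{\left(f,p \right)} = 1$ ($c{\left(f,p \right)} = \frac{f + p}{f + p} = 1$)
$V = 152$
$D{\left(S \right)} = 4$ ($D{\left(S \right)} = 4 - \left(S - S\right) = 4 - 0 = 4 + 0 = 4$)
$\left(c{\left(2 \cdot 3,10 \right)} + D{\left(-1 \right)}\right) V = \left(1 + 4\right) 152 = 5 \cdot 152 = 760$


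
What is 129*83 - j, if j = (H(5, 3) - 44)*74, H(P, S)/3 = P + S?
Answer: 12187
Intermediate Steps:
H(P, S) = 3*P + 3*S (H(P, S) = 3*(P + S) = 3*P + 3*S)
j = -1480 (j = ((3*5 + 3*3) - 44)*74 = ((15 + 9) - 44)*74 = (24 - 44)*74 = -20*74 = -1480)
129*83 - j = 129*83 - 1*(-1480) = 10707 + 1480 = 12187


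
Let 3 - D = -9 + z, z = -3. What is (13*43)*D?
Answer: 8385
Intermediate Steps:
D = 15 (D = 3 - (-9 - 3) = 3 - 1*(-12) = 3 + 12 = 15)
(13*43)*D = (13*43)*15 = 559*15 = 8385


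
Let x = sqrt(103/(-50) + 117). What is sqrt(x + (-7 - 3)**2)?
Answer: sqrt(10000 + 10*sqrt(11494))/10 ≈ 10.522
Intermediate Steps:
x = sqrt(11494)/10 (x = sqrt(103*(-1/50) + 117) = sqrt(-103/50 + 117) = sqrt(5747/50) = sqrt(11494)/10 ≈ 10.721)
sqrt(x + (-7 - 3)**2) = sqrt(sqrt(11494)/10 + (-7 - 3)**2) = sqrt(sqrt(11494)/10 + (-10)**2) = sqrt(sqrt(11494)/10 + 100) = sqrt(100 + sqrt(11494)/10)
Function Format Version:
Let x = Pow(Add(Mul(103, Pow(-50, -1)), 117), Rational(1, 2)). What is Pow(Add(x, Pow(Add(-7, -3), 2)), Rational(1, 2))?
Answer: Mul(Rational(1, 10), Pow(Add(10000, Mul(10, Pow(11494, Rational(1, 2)))), Rational(1, 2))) ≈ 10.522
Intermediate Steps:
x = Mul(Rational(1, 10), Pow(11494, Rational(1, 2))) (x = Pow(Add(Mul(103, Rational(-1, 50)), 117), Rational(1, 2)) = Pow(Add(Rational(-103, 50), 117), Rational(1, 2)) = Pow(Rational(5747, 50), Rational(1, 2)) = Mul(Rational(1, 10), Pow(11494, Rational(1, 2))) ≈ 10.721)
Pow(Add(x, Pow(Add(-7, -3), 2)), Rational(1, 2)) = Pow(Add(Mul(Rational(1, 10), Pow(11494, Rational(1, 2))), Pow(Add(-7, -3), 2)), Rational(1, 2)) = Pow(Add(Mul(Rational(1, 10), Pow(11494, Rational(1, 2))), Pow(-10, 2)), Rational(1, 2)) = Pow(Add(Mul(Rational(1, 10), Pow(11494, Rational(1, 2))), 100), Rational(1, 2)) = Pow(Add(100, Mul(Rational(1, 10), Pow(11494, Rational(1, 2)))), Rational(1, 2))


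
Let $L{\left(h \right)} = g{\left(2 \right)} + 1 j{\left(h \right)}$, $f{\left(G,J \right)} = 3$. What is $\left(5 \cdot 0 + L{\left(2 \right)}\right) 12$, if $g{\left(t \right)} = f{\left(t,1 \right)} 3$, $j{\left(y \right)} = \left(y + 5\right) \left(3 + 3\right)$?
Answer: $612$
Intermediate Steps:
$j{\left(y \right)} = 30 + 6 y$ ($j{\left(y \right)} = \left(5 + y\right) 6 = 30 + 6 y$)
$g{\left(t \right)} = 9$ ($g{\left(t \right)} = 3 \cdot 3 = 9$)
$L{\left(h \right)} = 39 + 6 h$ ($L{\left(h \right)} = 9 + 1 \left(30 + 6 h\right) = 9 + \left(30 + 6 h\right) = 39 + 6 h$)
$\left(5 \cdot 0 + L{\left(2 \right)}\right) 12 = \left(5 \cdot 0 + \left(39 + 6 \cdot 2\right)\right) 12 = \left(0 + \left(39 + 12\right)\right) 12 = \left(0 + 51\right) 12 = 51 \cdot 12 = 612$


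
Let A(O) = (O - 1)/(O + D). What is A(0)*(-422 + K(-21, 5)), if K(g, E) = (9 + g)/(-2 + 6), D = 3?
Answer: 425/3 ≈ 141.67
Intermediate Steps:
K(g, E) = 9/4 + g/4 (K(g, E) = (9 + g)/4 = (9 + g)*(¼) = 9/4 + g/4)
A(O) = (-1 + O)/(3 + O) (A(O) = (O - 1)/(O + 3) = (-1 + O)/(3 + O))
A(0)*(-422 + K(-21, 5)) = ((-1 + 0)/(3 + 0))*(-422 + (9/4 + (¼)*(-21))) = (-1/3)*(-422 + (9/4 - 21/4)) = ((⅓)*(-1))*(-422 - 3) = -⅓*(-425) = 425/3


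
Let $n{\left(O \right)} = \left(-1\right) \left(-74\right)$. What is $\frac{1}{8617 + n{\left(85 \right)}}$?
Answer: $\frac{1}{8691} \approx 0.00011506$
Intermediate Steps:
$n{\left(O \right)} = 74$
$\frac{1}{8617 + n{\left(85 \right)}} = \frac{1}{8617 + 74} = \frac{1}{8691}$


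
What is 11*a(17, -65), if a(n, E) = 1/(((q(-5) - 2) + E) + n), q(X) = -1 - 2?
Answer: -11/53 ≈ -0.20755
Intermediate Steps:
q(X) = -3
a(n, E) = 1/(-5 + E + n) (a(n, E) = 1/(((-3 - 2) + E) + n) = 1/((-5 + E) + n) = 1/(-5 + E + n))
11*a(17, -65) = 11/(-5 - 65 + 17) = 11/(-53) = 11*(-1/53) = -11/53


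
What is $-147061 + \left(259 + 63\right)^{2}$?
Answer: $-43377$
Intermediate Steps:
$-147061 + \left(259 + 63\right)^{2} = -147061 + 322^{2} = -147061 + 103684 = -43377$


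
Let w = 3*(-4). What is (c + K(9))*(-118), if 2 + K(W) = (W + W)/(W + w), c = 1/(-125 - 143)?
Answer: 126555/134 ≈ 944.44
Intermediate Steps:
c = -1/268 (c = 1/(-268) = -1/268 ≈ -0.0037313)
w = -12
K(W) = -2 + 2*W/(-12 + W) (K(W) = -2 + (W + W)/(W - 12) = -2 + (2*W)/(-12 + W) = -2 + 2*W/(-12 + W))
(c + K(9))*(-118) = (-1/268 + 24/(-12 + 9))*(-118) = (-1/268 + 24/(-3))*(-118) = (-1/268 + 24*(-⅓))*(-118) = (-1/268 - 8)*(-118) = -2145/268*(-118) = 126555/134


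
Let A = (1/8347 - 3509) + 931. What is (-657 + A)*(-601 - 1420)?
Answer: 54572141424/8347 ≈ 6.5379e+6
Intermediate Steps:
A = -21518565/8347 (A = (1/8347 - 3509) + 931 = -29289622/8347 + 931 = -21518565/8347 ≈ -2578.0)
(-657 + A)*(-601 - 1420) = (-657 - 21518565/8347)*(-601 - 1420) = -27002544/8347*(-2021) = 54572141424/8347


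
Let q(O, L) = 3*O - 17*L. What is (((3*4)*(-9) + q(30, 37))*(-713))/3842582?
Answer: 461311/3842582 ≈ 0.12005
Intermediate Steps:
q(O, L) = -17*L + 3*O
(((3*4)*(-9) + q(30, 37))*(-713))/3842582 = (((3*4)*(-9) + (-17*37 + 3*30))*(-713))/3842582 = ((12*(-9) + (-629 + 90))*(-713))*(1/3842582) = ((-108 - 539)*(-713))*(1/3842582) = -647*(-713)*(1/3842582) = 461311*(1/3842582) = 461311/3842582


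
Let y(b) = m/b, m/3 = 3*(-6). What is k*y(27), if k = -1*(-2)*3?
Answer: -12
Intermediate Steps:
k = 6 (k = 2*3 = 6)
m = -54 (m = 3*(3*(-6)) = 3*(-18) = -54)
y(b) = -54/b
k*y(27) = 6*(-54/27) = 6*(-54*1/27) = 6*(-2) = -12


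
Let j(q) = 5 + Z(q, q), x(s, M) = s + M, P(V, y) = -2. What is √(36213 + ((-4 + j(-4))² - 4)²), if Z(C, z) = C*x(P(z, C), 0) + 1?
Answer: √45429 ≈ 213.14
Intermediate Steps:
x(s, M) = M + s
Z(C, z) = 1 - 2*C (Z(C, z) = C*(0 - 2) + 1 = C*(-2) + 1 = -2*C + 1 = 1 - 2*C)
j(q) = 6 - 2*q (j(q) = 5 + (1 - 2*q) = 6 - 2*q)
√(36213 + ((-4 + j(-4))² - 4)²) = √(36213 + ((-4 + (6 - 2*(-4)))² - 4)²) = √(36213 + ((-4 + (6 + 8))² - 4)²) = √(36213 + ((-4 + 14)² - 4)²) = √(36213 + (10² - 4)²) = √(36213 + (100 - 4)²) = √(36213 + 96²) = √(36213 + 9216) = √45429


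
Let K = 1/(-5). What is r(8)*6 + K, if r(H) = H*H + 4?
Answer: 2039/5 ≈ 407.80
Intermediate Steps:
K = -⅕ ≈ -0.20000
r(H) = 4 + H² (r(H) = H² + 4 = 4 + H²)
r(8)*6 + K = (4 + 8²)*6 - ⅕ = (4 + 64)*6 - ⅕ = 68*6 - ⅕ = 408 - ⅕ = 2039/5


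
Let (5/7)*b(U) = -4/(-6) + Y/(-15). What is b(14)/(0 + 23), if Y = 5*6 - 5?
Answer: -7/115 ≈ -0.060870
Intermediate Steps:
Y = 25 (Y = 30 - 5 = 25)
b(U) = -7/5 (b(U) = 7*(-4/(-6) + 25/(-15))/5 = 7*(-4*(-⅙) + 25*(-1/15))/5 = 7*(⅔ - 5/3)/5 = (7/5)*(-1) = -7/5)
b(14)/(0 + 23) = -7/(5*(0 + 23)) = -7/5/23 = -7/5*1/23 = -7/115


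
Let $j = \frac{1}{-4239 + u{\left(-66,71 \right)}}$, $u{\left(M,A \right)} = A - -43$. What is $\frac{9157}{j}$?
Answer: $-37772625$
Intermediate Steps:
$u{\left(M,A \right)} = 43 + A$ ($u{\left(M,A \right)} = A + 43 = 43 + A$)
$j = - \frac{1}{4125}$ ($j = \frac{1}{-4239 + \left(43 + 71\right)} = \frac{1}{-4239 + 114} = \frac{1}{-4125} = - \frac{1}{4125} \approx -0.00024242$)
$\frac{9157}{j} = \frac{9157}{- \frac{1}{4125}} = 9157 \left(-4125\right) = -37772625$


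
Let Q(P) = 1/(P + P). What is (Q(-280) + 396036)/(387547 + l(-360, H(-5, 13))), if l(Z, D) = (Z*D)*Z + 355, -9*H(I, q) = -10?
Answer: 221780159/297865120 ≈ 0.74457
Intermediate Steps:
H(I, q) = 10/9 (H(I, q) = -1/9*(-10) = 10/9)
Q(P) = 1/(2*P)
l(Z, D) = 355 + D*Z**2 (l(Z, D) = (D*Z)*Z + 355 = D*Z**2 + 355 = 355 + D*Z**2)
(Q(-280) + 396036)/(387547 + l(-360, H(-5, 13))) = ((1/2)/(-280) + 396036)/(387547 + (355 + (10/9)*(-360)**2)) = ((1/2)*(-1/280) + 396036)/(387547 + (355 + (10/9)*129600)) = (-1/560 + 396036)/(387547 + (355 + 144000)) = 221780159/(560*(387547 + 144355)) = (221780159/560)/531902 = (221780159/560)*(1/531902) = 221780159/297865120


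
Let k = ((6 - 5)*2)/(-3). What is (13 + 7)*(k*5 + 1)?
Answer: -140/3 ≈ -46.667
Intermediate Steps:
k = -2/3 (k = (1*2)*(-1/3) = 2*(-1/3) = -2/3 ≈ -0.66667)
(13 + 7)*(k*5 + 1) = (13 + 7)*(-2/3*5 + 1) = 20*(-10/3 + 1) = 20*(-7/3) = -140/3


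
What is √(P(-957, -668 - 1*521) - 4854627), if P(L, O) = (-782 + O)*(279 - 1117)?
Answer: 3*I*√355881 ≈ 1789.7*I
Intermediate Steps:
P(L, O) = 655316 - 838*O (P(L, O) = (-782 + O)*(-838) = 655316 - 838*O)
√(P(-957, -668 - 1*521) - 4854627) = √((655316 - 838*(-668 - 1*521)) - 4854627) = √((655316 - 838*(-668 - 521)) - 4854627) = √((655316 - 838*(-1189)) - 4854627) = √((655316 + 996382) - 4854627) = √(1651698 - 4854627) = √(-3202929) = 3*I*√355881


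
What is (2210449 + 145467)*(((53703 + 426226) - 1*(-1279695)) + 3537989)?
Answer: 12480731228508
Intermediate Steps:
(2210449 + 145467)*(((53703 + 426226) - 1*(-1279695)) + 3537989) = 2355916*((479929 + 1279695) + 3537989) = 2355916*(1759624 + 3537989) = 2355916*5297613 = 12480731228508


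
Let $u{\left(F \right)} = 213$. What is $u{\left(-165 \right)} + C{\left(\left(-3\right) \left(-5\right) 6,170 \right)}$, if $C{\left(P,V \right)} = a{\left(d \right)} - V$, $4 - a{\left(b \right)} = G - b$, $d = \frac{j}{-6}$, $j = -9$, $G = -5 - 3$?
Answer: $\frac{113}{2} \approx 56.5$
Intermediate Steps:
$G = -8$ ($G = -5 - 3 = -8$)
$d = \frac{3}{2}$ ($d = - \frac{9}{-6} = \left(-9\right) \left(- \frac{1}{6}\right) = \frac{3}{2} \approx 1.5$)
$a{\left(b \right)} = 12 + b$ ($a{\left(b \right)} = 4 - \left(-8 - b\right) = 4 + \left(8 + b\right) = 12 + b$)
$C{\left(P,V \right)} = \frac{27}{2} - V$ ($C{\left(P,V \right)} = \left(12 + \frac{3}{2}\right) - V = \frac{27}{2} - V$)
$u{\left(-165 \right)} + C{\left(\left(-3\right) \left(-5\right) 6,170 \right)} = 213 + \left(\frac{27}{2} - 170\right) = 213 - \frac{313}{2} = \frac{113}{2}$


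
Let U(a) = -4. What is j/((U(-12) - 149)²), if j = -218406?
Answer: -72802/7803 ≈ -9.3300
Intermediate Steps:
j/((U(-12) - 149)²) = -218406/(-4 - 149)² = -218406/((-153)²) = -218406/23409 = -218406*1/23409 = -72802/7803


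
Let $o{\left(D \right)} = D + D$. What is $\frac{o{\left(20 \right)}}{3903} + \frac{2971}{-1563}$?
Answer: $- \frac{1281477}{677821} \approx -1.8906$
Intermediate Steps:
$o{\left(D \right)} = 2 D$
$\frac{o{\left(20 \right)}}{3903} + \frac{2971}{-1563} = \frac{2 \cdot 20}{3903} + \frac{2971}{-1563} = 40 \cdot \frac{1}{3903} + 2971 \left(- \frac{1}{1563}\right) = \frac{40}{3903} - \frac{2971}{1563} = - \frac{1281477}{677821}$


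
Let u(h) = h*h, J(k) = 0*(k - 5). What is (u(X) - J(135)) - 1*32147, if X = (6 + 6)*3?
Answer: -30851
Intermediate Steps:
J(k) = 0 (J(k) = 0*(-5 + k) = 0)
X = 36 (X = 12*3 = 36)
u(h) = h²
(u(X) - J(135)) - 1*32147 = (36² - 1*0) - 1*32147 = (1296 + 0) - 32147 = 1296 - 32147 = -30851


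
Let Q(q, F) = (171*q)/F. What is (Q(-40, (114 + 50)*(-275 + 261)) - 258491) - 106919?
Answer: -104871815/287 ≈ -3.6541e+5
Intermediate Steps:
Q(q, F) = 171*q/F
(Q(-40, (114 + 50)*(-275 + 261)) - 258491) - 106919 = (171*(-40)/((114 + 50)*(-275 + 261)) - 258491) - 106919 = (171*(-40)/(164*(-14)) - 258491) - 106919 = (171*(-40)/(-2296) - 258491) - 106919 = (171*(-40)*(-1/2296) - 258491) - 106919 = (855/287 - 258491) - 106919 = -74186062/287 - 106919 = -104871815/287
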